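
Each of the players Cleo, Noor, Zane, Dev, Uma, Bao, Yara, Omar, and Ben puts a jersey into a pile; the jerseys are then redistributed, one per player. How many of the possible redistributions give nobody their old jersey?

133496

This is the derangement count D_9: permutations of 9 items with no fixed point.
By inclusion–exclusion this is Σ_{j=0}^{9} (−1)^j C(9,j)·(9−j)!.
Computing: 362880 − 362880 + 181440 − 60480 + 15120 − 3024 + 504 − 72 + 9 − 1 = 133496.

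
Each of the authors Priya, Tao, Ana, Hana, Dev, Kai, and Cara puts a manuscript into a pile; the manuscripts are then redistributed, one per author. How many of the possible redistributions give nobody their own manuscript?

Count assignments avoiding every fixed point. For any j of the 7 authors fixed to their own manuscript, the other 7−j can be arranged in (7−j)! ways.
By inclusion–exclusion this is Σ_{j=0}^{7} (−1)^j C(7,j)·(7−j)!.
Computing: 5040 − 5040 + 2520 − 840 + 210 − 42 + 7 − 1 = 1854.

1854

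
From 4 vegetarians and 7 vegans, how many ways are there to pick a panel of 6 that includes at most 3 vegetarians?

441

Split by how many vegetarians are chosen (0 through 3).
Sum: C(4,0)·C(7,6) + C(4,1)·C(7,5) + C(4,2)·C(7,4) + C(4,3)·C(7,3) = 7 + 84 + 210 + 140 = 441.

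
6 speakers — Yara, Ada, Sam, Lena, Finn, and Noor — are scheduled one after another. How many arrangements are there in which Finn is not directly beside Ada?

There are 6! = 720 arrangements in all. If Finn and Ada are adjacent, merging them into one block gives 2·(5)! = 240 arrangements.
Complementary counting: 720 − 240 = 480.

480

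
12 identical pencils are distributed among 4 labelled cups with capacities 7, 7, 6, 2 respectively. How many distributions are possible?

127

By stars and bars, unrestricted non-negative solutions to x_1+…+x_4 = 12 number C(12+3,3) = 455.
Subtract solutions that violate a single cap (substitute x_i' = x_i − (cap_i+1)): x_1 ≥ 8 gives C(7,3) = 35; x_2 ≥ 8 gives C(7,3) = 35; x_3 ≥ 7 gives C(8,3) = 56; x_4 ≥ 3 gives C(12,3) = 220. Together 346.
Add back pairs where two caps are both exceeded: 0 + 0 + 4 + 0 + 4 + 10 = 18.
By inclusion–exclusion the count is 455 − 346 + 18 = 127.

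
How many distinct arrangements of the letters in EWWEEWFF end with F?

With the last slot taken by F, it remains to arrange the other 7 letters (EWWEEWF).
Those 7 letters have E appearing 3 times and W appearing 3 times, giving (7)!/(3!·3!) = 140.

140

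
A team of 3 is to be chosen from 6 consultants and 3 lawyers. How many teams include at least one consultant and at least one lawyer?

63

Unrestricted: C(9,3) = 84 ways to pick any 3 of the 9.
Subtract selections that omit an entire group: no consultants → C(3,3) = 1; no lawyers → C(6,3) = 20.
Both groups omitted at once is impossible, so 84 − 21 = 63.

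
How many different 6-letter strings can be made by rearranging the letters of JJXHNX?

180

Letter multiplicities in JJXHNX: H×1, J×2, N×1, X×2.
The number of distinct arrangements is 6!/(2!·2!) = 720/4 = 180.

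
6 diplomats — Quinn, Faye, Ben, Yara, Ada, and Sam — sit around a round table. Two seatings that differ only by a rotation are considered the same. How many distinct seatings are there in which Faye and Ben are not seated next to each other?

72

Without the restriction there are (5)! = 120 seatings.
Seatings with Faye beside Ben: treat them as a block with 2 internal orders, giving 2 × (4)! = 48.
Subtracting, 120 − 48 = 72.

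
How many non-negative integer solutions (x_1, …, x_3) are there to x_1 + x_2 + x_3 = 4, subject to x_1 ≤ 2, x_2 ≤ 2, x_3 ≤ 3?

8

Without the upper bounds there are C(6,2) = 15 ways to split 4 among 3 variables.
Subtract solutions that violate a single cap (substitute x_i' = x_i − (cap_i+1)): x_1 ≥ 3 gives C(3,2) = 3; x_2 ≥ 3 gives C(3,2) = 3; x_3 ≥ 4 gives C(2,2) = 1. Together 7.
No two caps can be exceeded simultaneously, so the pair terms are all 0.
By inclusion–exclusion the count is 15 − 7 + 0 = 8.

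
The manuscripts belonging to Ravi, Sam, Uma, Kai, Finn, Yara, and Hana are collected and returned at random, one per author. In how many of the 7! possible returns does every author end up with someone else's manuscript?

1854

This is the derangement count D_7: permutations of 7 items with no fixed point.
By inclusion–exclusion this is Σ_{j=0}^{7} (−1)^j C(7,j)·(7−j)!.
Computing: 5040 − 5040 + 2520 − 840 + 210 − 42 + 7 − 1 = 1854.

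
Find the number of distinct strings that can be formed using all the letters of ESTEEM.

120

ESTEEM has 6 letters with E appearing 3 times.
The number of distinct arrangements is 6!/(3!) = 720/6 = 120.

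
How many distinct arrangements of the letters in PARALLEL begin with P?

420

Fix P in the first position and arrange the remaining 7 letters.
Those 7 letters have A appearing twice and L appearing 3 times, giving (7)!/(3!·2!) = 420.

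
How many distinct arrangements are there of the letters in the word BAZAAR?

120

Letter multiplicities in BAZAAR: A×3, B×1, R×1, Z×1.
The number of distinct arrangements is 6!/(3!) = 720/6 = 120.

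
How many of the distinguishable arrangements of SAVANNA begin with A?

Fix A in the first position and arrange the remaining 6 letters.
Those 6 letters have A appearing twice and N appearing twice, giving (6)!/(2!·2!) = 180.

180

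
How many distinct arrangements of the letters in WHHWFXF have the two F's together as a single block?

Treat the 2 copies of F as a single block. The multiset to arrange is then {FF, H, H, W, W, X}, 6 items in all.
That gives (6)!/(2!·2!) = 180 arrangements.

180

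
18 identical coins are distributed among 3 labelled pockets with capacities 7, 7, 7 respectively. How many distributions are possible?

By stars and bars, unrestricted non-negative solutions to x_1+…+x_3 = 18 number C(18+2,2) = 190.
Subtract solutions that violate a single cap (substitute x_i' = x_i − (cap_i+1)): x_1 ≥ 8 gives C(12,2) = 66; x_2 ≥ 8 gives C(12,2) = 66; x_3 ≥ 8 gives C(12,2) = 66. Together 198.
Add back pairs where two caps are both exceeded: 6 + 6 + 6 = 18.
By inclusion–exclusion the count is 190 − 198 + 18 = 10.

10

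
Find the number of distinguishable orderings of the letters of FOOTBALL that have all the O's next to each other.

Treat the 2 copies of O as a single block. The multiset to arrange is then {OO, A, B, F, L, L, T}, 7 items in all.
That gives (7)!/(2!) = 2520 arrangements.

2520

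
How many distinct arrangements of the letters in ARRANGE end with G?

With the last slot taken by G, it remains to arrange the other 6 letters (ARRANE).
Those 6 letters have A appearing twice and R appearing twice, giving (6)!/(2!·2!) = 180.

180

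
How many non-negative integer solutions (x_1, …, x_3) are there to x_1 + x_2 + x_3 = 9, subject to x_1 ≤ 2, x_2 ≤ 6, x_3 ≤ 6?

Without the upper bounds there are C(11,2) = 55 ways to split 9 among 3 variables.
Subtract solutions that violate a single cap (substitute x_i' = x_i − (cap_i+1)): x_1 ≥ 3 gives C(8,2) = 28; x_2 ≥ 7 gives C(4,2) = 6; x_3 ≥ 7 gives C(4,2) = 6. Together 40.
No two caps can be exceeded simultaneously, so the pair terms are all 0.
By inclusion–exclusion the count is 55 − 40 + 0 = 15.

15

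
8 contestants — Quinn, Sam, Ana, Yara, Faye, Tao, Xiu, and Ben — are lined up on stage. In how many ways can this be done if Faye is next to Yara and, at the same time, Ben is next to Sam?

2880

Treat {Faye,Yara} as one block (2 orders) and {Ben,Sam} as another (2 orders).
That leaves 6 units to arrange: 2 × 2 × 6! = 4 × 720 = 2880.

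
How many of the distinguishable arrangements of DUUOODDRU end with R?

560

Fix R in the last position and arrange the remaining 8 letters.
Those 8 letters have D appearing 3 times, O appearing twice, and U appearing 3 times, giving (8)!/(3!·3!·2!) = 560.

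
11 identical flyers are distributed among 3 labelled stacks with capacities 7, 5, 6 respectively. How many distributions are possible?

By stars and bars, unrestricted non-negative solutions to x_1+…+x_3 = 11 number C(11+2,2) = 78.
Subtract solutions that violate a single cap (substitute x_i' = x_i − (cap_i+1)): x_1 ≥ 8 gives C(5,2) = 10; x_2 ≥ 6 gives C(7,2) = 21; x_3 ≥ 7 gives C(6,2) = 15. Together 46.
No two caps can be exceeded simultaneously, so the pair terms are all 0.
By inclusion–exclusion the count is 78 − 46 + 0 = 32.

32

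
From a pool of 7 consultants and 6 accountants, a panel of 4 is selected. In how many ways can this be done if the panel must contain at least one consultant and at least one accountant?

665

Total 4-person selections from all 13: C(13,4) = 715.
Subtract selections that omit an entire group: no consultants → C(6,4) = 15; no accountants → C(7,4) = 35.
Both groups omitted at once is impossible, so 715 − 50 = 665.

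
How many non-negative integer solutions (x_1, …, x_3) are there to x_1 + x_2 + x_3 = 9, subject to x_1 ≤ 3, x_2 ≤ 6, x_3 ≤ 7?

25

Without the upper bounds there are C(11,2) = 55 ways to split 9 among 3 variables.
Subtract solutions that violate a single cap (substitute x_i' = x_i − (cap_i+1)): x_1 ≥ 4 gives C(7,2) = 21; x_2 ≥ 7 gives C(4,2) = 6; x_3 ≥ 8 gives C(3,2) = 3. Together 30.
No two caps can be exceeded simultaneously, so the pair terms are all 0.
By inclusion–exclusion the count is 55 − 30 + 0 = 25.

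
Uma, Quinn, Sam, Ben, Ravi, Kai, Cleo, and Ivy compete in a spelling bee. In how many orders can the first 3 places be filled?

336

This is an ordered selection of 3 from 8: P(8,3).
That gives 8 × 7 × 6 = 336.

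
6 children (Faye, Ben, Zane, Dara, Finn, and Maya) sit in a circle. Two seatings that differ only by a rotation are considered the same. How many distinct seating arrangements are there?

120

Fix one person's seat to break rotational symmetry; the remaining 5 people can be arranged in (5)! = 120 ways.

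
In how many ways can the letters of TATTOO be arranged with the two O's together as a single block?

Treat the 2 copies of O as a single block. The multiset to arrange is then {OO, A, T, T, T}, 5 items in all.
That gives (5)!/(3!) = 20 arrangements.

20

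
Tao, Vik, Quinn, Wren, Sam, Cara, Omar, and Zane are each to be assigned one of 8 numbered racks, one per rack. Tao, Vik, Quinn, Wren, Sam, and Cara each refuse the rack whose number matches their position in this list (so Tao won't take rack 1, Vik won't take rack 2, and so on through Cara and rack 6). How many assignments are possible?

Let Aᵢ (for 1 ≤ i ≤ 6) be the placements that put person i in their forbidden rack. Any j of these fix j positions, leaving (8−j)! ways to fill the rest, and there are C(6,j) ways to pick which j.
By inclusion–exclusion, the number of valid placements is Σ_{j=0}^{6} (−1)^j C(6,j)·(8−j)!.
Computing: 40320 − 30240 + 10800 − 2400 + 360 − 36 + 2 = 18806.

18806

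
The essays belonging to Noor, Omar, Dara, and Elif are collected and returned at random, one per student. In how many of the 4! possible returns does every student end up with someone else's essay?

Count assignments avoiding every fixed point. For any j of the 4 students fixed to their own essay, the other 4−j can be arranged in (4−j)! ways.
By inclusion–exclusion this is Σ_{j=0}^{4} (−1)^j C(4,j)·(4−j)!.
Computing: 24 − 24 + 12 − 4 + 1 = 9.

9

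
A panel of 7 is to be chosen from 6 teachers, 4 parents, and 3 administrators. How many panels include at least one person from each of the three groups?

1559

Total 7-person selections from all 13: C(13,7) = 1716.
Subtract selections that omit an entire group: no teachers → C(7,7) = 1; no parents → C(9,7) = 36; no administrators → C(10,7) = 120.
Add back selections omitting two groups (i.e. drawn from a single group): C(6,7) + C(4,7) + C(3,7) = 0.
By inclusion–exclusion: 1716 − 157 + 0 = 1559.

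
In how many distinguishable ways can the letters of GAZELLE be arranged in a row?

Letter multiplicities in GAZELLE: A×1, E×2, G×1, L×2, Z×1.
Dividing 7! = 5040 by 2!·2! = 4 for the repeated letters gives 1260.

1260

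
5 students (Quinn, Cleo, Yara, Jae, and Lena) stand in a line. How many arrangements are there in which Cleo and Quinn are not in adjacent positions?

There are 5! = 120 arrangements in all. If Cleo and Quinn are adjacent, merging them into one block gives 2·(4)! = 48 arrangements.
Complementary counting: 120 − 48 = 72.

72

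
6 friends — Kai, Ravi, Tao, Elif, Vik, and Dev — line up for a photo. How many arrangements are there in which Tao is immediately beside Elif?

240

Glue Tao and Elif into one block (2 internal orders), leaving 5 units to arrange in a row.
That gives 2 × 5! = 2 × 120 = 240.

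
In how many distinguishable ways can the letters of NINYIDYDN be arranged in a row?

Letter multiplicities in NINYIDYDN: D×2, I×2, N×3, Y×2.
So there are 9! / (3!·2!·2!·2!) = 7560 distinguishable arrangements.

7560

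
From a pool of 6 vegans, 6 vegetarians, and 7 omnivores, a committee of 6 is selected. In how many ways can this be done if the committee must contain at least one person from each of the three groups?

22785

Total 6-person selections from all 19: C(19,6) = 27132.
Subtract selections that omit an entire group: no vegans → C(13,6) = 1716; no vegetarians → C(13,6) = 1716; no omnivores → C(12,6) = 924.
Add back selections omitting two groups (i.e. drawn from a single group): C(6,6) + C(6,6) + C(7,6) = 9.
By inclusion–exclusion: 27132 − 4356 + 9 = 22785.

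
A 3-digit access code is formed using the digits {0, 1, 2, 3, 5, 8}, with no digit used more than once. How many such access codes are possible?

With no repetition, fill the 3 digits in order: 6 choices, then 5, down to 4.
That product is 6 × 5 × 4 = 120.

120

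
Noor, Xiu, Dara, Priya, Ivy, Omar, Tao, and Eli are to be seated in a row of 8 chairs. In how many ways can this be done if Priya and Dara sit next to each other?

Place the 6 others and the Priya-Dara pair as 7 objects in a line; the pair has 2 internal arrangements.
That gives 2 × 7! = 2 × 5040 = 10080.

10080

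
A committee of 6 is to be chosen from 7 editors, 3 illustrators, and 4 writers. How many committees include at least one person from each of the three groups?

2331

Unrestricted: C(14,6) = 3003 ways to pick any 6 of the 14.
Selections missing a whole group: no editors → C(7,6) = 7; no illustrators → C(11,6) = 462; no writers → C(10,6) = 210.
Add back selections omitting two groups (i.e. drawn from a single group): C(7,6) + C(3,6) + C(4,6) = 7.
By inclusion–exclusion: 3003 − 679 + 7 = 2331.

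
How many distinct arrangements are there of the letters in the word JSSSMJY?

420

JSSSMJY has 7 letters with J appearing twice and S appearing 3 times.
So there are 7! / (3!·2!) = 420 distinguishable arrangements.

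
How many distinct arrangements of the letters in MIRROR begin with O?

20

With the first slot taken by O, it remains to arrange the other 5 letters (MIRRR).
Those 5 letters have R appearing 3 times, giving (5)!/(3!) = 20.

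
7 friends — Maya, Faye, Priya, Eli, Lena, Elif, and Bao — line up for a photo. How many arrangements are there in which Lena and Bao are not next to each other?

Of the 7! = 5040 arrangements, those with Lena and Bao adjacent number 2 × 6! = 1440 (treat the pair as a block with 2 internal orders).
Complementary counting: 5040 − 1440 = 3600.

3600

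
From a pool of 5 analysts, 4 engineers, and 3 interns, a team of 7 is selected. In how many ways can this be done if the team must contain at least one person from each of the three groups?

Total 7-person selections from all 12: C(12,7) = 792.
Subtract selections that omit an entire group: no analysts → C(7,7) = 1; no engineers → C(8,7) = 8; no interns → C(9,7) = 36.
Add back selections omitting two groups (i.e. drawn from a single group): C(5,7) + C(4,7) + C(3,7) = 0.
By inclusion–exclusion: 792 − 45 + 0 = 747.

747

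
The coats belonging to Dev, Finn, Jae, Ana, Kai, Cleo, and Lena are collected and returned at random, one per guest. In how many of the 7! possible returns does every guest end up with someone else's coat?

1854

Let Aᵢ be the assignments in which guest i gets their own coat. We want the size of the complement of A₁∪…∪A_7.
By inclusion–exclusion this is Σ_{j=0}^{7} (−1)^j C(7,j)·(7−j)!.
Computing: 5040 − 5040 + 2520 − 840 + 210 − 42 + 7 − 1 = 1854.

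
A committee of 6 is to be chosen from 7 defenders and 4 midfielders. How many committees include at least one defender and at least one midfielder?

455

Total 6-person selections from all 11: C(11,6) = 462.
Selections missing a whole group: no defenders → C(4,6) = 0; no midfielders → C(7,6) = 7.
Both groups omitted at once is impossible, so 462 − 7 = 455.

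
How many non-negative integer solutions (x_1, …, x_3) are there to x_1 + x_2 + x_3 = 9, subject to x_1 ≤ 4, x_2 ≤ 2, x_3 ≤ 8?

Ignoring the caps, the number of non-negative solutions to x_1+…+x_3 = 9 is C(11,2) = 55.
Subtract solutions that violate a single cap (substitute x_i' = x_i − (cap_i+1)): x_1 ≥ 5 gives C(6,2) = 15; x_2 ≥ 3 gives C(8,2) = 28; x_3 ≥ 9 gives C(2,2) = 1. Together 44.
Add back pairs where two caps are both exceeded: 3 + 0 + 0 = 3.
By inclusion–exclusion the count is 55 − 44 + 3 = 14.

14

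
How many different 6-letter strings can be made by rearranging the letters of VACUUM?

360

Letter multiplicities in VACUUM: A×1, C×1, M×1, U×2, V×1.
Dividing 6! = 720 by 2! = 2 for the repeated letters gives 360.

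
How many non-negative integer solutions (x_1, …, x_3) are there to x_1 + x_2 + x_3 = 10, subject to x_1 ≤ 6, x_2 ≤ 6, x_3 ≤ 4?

25

By stars and bars, unrestricted non-negative solutions to x_1+…+x_3 = 10 number C(10+2,2) = 66.
Subtract solutions that violate a single cap (substitute x_i' = x_i − (cap_i+1)): x_1 ≥ 7 gives C(5,2) = 10; x_2 ≥ 7 gives C(5,2) = 10; x_3 ≥ 5 gives C(7,2) = 21. Together 41.
No two caps can be exceeded simultaneously, so the pair terms are all 0.
By inclusion–exclusion the count is 66 − 41 + 0 = 25.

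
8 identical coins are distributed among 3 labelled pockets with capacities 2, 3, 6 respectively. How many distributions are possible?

Ignoring the caps, the number of non-negative solutions to x_1+…+x_3 = 8 is C(10,2) = 45.
Subtract solutions that violate a single cap (substitute x_i' = x_i − (cap_i+1)): x_1 ≥ 3 gives C(7,2) = 21; x_2 ≥ 4 gives C(6,2) = 15; x_3 ≥ 7 gives C(3,2) = 3. Together 39.
Add back pairs where two caps are both exceeded: 3 + 0 + 0 = 3.
By inclusion–exclusion the count is 45 − 39 + 3 = 9.

9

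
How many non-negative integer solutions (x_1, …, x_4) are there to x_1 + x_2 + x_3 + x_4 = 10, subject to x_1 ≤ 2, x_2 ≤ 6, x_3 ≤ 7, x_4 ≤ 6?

118

Ignoring the caps, the number of non-negative solutions to x_1+…+x_4 = 10 is C(13,3) = 286.
Subtract solutions that violate a single cap (substitute x_i' = x_i − (cap_i+1)): x_1 ≥ 3 gives C(10,3) = 120; x_2 ≥ 7 gives C(6,3) = 20; x_3 ≥ 8 gives C(5,3) = 10; x_4 ≥ 7 gives C(6,3) = 20. Together 170.
Add back pairs where two caps are both exceeded: 1 + 0 + 1 + 0 + 0 + 0 = 2.
By inclusion–exclusion the count is 286 − 170 + 2 = 118.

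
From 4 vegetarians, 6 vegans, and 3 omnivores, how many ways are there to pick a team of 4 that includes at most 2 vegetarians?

678

Split by how many vegetarians are chosen (0 through 2).
Sum: C(4,0)·C(9,4) + C(4,1)·C(9,3) + C(4,2)·C(9,2) = 126 + 336 + 216 = 678.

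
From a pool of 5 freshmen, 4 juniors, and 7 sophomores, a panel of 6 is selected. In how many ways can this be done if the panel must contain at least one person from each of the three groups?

With no constraint there are C(16,6) = 8008 possible selections.
Selections missing a whole group: no freshmen → C(11,6) = 462; no juniors → C(12,6) = 924; no sophomores → C(9,6) = 84.
Add back selections omitting two groups (i.e. drawn from a single group): C(5,6) + C(4,6) + C(7,6) = 7.
By inclusion–exclusion: 8008 − 1470 + 7 = 6545.

6545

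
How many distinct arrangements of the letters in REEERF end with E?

30

With the last slot taken by E, it remains to arrange the other 5 letters (REERF).
Those 5 letters have E appearing twice and R appearing twice, giving (5)!/(2!·2!) = 30.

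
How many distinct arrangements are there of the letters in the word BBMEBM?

60

BBMEBM has 6 letters with B appearing 3 times and M appearing twice.
Dividing 6! = 720 by 3!·2! = 12 for the repeated letters gives 60.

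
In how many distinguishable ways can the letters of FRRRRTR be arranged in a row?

42

FRRRRTR has 7 letters with R appearing 5 times.
The number of distinct arrangements is 7!/(5!) = 5040/120 = 42.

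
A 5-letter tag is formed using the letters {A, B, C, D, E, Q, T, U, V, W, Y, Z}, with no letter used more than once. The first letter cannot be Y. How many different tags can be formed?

87120

The first letter has 12−1 = 11 choices (anything except Y).
The remaining 4 letters are filled from the other 11 symbols without repetition: 11 × 10 × 9 × 8 = 7920.
Total: 11 × 7920 = 87120.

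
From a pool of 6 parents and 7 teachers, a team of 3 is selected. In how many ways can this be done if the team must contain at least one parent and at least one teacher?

231

Total 3-person selections from all 13: C(13,3) = 286.
Selections missing a whole group: no parents → C(7,3) = 35; no teachers → C(6,3) = 20.
Both groups omitted at once is impossible, so 286 − 55 = 231.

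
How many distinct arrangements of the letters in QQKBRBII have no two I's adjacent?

3780

Total arrangements of QQKBRBII: 8!/(2!·2!·2!) = 5040.
Arrangements with the I's together: treat II as one letter, giving (7)!/(2!·2!) = 1260.
Hence 5040 − 1260 = 3780.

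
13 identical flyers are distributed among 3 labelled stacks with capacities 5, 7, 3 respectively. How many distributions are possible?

Without the upper bounds there are C(15,2) = 105 ways to split 13 among 3 stacks.
Subtract solutions that violate a single cap (substitute x_i' = x_i − (cap_i+1)): x_1 ≥ 6 gives C(9,2) = 36; x_2 ≥ 8 gives C(7,2) = 21; x_3 ≥ 4 gives C(11,2) = 55. Together 112.
Add back pairs where two caps are both exceeded: 0 + 10 + 3 = 13.
By inclusion–exclusion the count is 105 − 112 + 13 = 6.

6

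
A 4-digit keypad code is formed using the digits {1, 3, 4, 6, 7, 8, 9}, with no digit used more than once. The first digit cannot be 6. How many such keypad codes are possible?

720

The first digit has 7−1 = 6 choices (anything except 6).
The remaining 3 digits are filled from the other 6 symbols without repetition: 6 × 5 × 4 = 120.
Total: 6 × 120 = 720.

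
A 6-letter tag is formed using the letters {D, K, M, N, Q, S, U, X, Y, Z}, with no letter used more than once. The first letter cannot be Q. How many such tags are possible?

The first letter has 10−1 = 9 choices (anything except Q).
The remaining 5 letters are filled from the other 9 symbols without repetition: 9 × 8 × 7 × 6 × 5 = 15120.
Total: 9 × 15120 = 136080.

136080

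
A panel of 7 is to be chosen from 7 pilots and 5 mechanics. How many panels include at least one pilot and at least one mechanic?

With no constraint there are C(12,7) = 792 possible selections.
Selections missing a whole group: no pilots → C(5,7) = 0; no mechanics → C(7,7) = 1.
Both groups omitted at once is impossible, so 792 − 1 = 791.

791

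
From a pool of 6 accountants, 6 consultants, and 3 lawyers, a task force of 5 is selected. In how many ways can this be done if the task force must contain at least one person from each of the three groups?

1971

Total 5-person selections from all 15: C(15,5) = 3003.
Subtract selections that omit an entire group: no accountants → C(9,5) = 126; no consultants → C(9,5) = 126; no lawyers → C(12,5) = 792.
Add back selections omitting two groups (i.e. drawn from a single group): C(6,5) + C(6,5) + C(3,5) = 12.
By inclusion–exclusion: 3003 − 1044 + 12 = 1971.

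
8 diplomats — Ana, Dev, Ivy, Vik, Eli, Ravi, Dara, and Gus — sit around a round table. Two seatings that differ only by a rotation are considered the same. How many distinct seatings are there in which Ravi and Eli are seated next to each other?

Glue Ravi and Eli into a block (2 internal orders). Seating 7 units around a circle gives (6)! arrangements.
So 2 × (6)! = 2 × 720 = 1440.

1440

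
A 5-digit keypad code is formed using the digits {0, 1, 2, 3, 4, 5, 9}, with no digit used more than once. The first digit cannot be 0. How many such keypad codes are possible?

2160

The first digit has 7−1 = 6 choices (anything except 0).
The remaining 4 digits are filled from the other 6 symbols without repetition: 6 × 5 × 4 × 3 = 360.
Total: 6 × 360 = 2160.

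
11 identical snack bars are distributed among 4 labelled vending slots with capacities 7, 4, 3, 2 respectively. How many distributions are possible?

41

Ignoring the caps, the number of non-negative solutions to x_1+…+x_4 = 11 is C(14,3) = 364.
Subtract solutions that violate a single cap (substitute x_i' = x_i − (cap_i+1)): x_1 ≥ 8 gives C(6,3) = 20; x_2 ≥ 5 gives C(9,3) = 84; x_3 ≥ 4 gives C(10,3) = 120; x_4 ≥ 3 gives C(11,3) = 165. Together 389.
Add back pairs where two caps are both exceeded: 0 + 0 + 1 + 10 + 20 + 35 = 66.
By inclusion–exclusion the count is 364 − 389 + 66 = 41.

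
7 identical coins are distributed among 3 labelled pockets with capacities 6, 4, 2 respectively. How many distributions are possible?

14

By stars and bars, unrestricted non-negative solutions to x_1+…+x_3 = 7 number C(7+2,2) = 36.
Subtract solutions that violate a single cap (substitute x_i' = x_i − (cap_i+1)): x_1 ≥ 7 gives C(2,2) = 1; x_2 ≥ 5 gives C(4,2) = 6; x_3 ≥ 3 gives C(6,2) = 15. Together 22.
No two caps can be exceeded simultaneously, so the pair terms are all 0.
By inclusion–exclusion the count is 36 − 22 + 0 = 14.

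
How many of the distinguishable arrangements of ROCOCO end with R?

10

With the last slot taken by R, it remains to arrange the other 5 letters (OCOCO).
Those 5 letters have C appearing twice and O appearing 3 times, giving (5)!/(3!·2!) = 10.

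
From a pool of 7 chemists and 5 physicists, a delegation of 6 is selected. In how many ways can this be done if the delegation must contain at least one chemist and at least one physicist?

917

Unrestricted: C(12,6) = 924 ways to pick any 6 of the 12.
Selections missing a whole group: no chemists → C(5,6) = 0; no physicists → C(7,6) = 7.
Both groups omitted at once is impossible, so 924 − 7 = 917.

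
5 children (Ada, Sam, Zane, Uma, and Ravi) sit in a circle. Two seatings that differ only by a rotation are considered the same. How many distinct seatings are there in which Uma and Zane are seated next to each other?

12

Glue Uma and Zane into a block (2 internal orders). Seating 4 units around a circle gives (3)! arrangements.
So 2 × (3)! = 2 × 6 = 12.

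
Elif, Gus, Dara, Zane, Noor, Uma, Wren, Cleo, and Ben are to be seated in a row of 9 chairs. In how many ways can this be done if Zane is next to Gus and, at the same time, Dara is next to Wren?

Treat {Zane,Gus} as one block (2 orders) and {Dara,Wren} as another (2 orders).
That leaves 7 units to arrange: 2 × 2 × 7! = 4 × 5040 = 20160.

20160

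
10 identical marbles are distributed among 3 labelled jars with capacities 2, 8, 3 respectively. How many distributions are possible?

Without the upper bounds there are C(12,2) = 66 ways to split 10 among 3 jars.
Subtract solutions that violate a single cap (substitute x_i' = x_i − (cap_i+1)): x_1 ≥ 3 gives C(9,2) = 36; x_2 ≥ 9 gives C(3,2) = 3; x_3 ≥ 4 gives C(8,2) = 28. Together 67.
Add back pairs where two caps are both exceeded: 0 + 10 + 0 = 10.
By inclusion–exclusion the count is 66 − 67 + 10 = 9.

9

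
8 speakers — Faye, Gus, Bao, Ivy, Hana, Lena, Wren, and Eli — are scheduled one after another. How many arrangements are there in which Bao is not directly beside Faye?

Of the 8! = 40320 arrangements, those with Bao and Faye adjacent number 2 × 7! = 10080 (treat the pair as a block with 2 internal orders).
Complementary counting: 40320 − 10080 = 30240.

30240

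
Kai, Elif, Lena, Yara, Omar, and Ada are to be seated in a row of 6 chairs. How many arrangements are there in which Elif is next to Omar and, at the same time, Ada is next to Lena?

Treat {Elif,Omar} as one block (2 orders) and {Ada,Lena} as another (2 orders).
That leaves 4 units to arrange: 2 × 2 × 4! = 4 × 24 = 96.

96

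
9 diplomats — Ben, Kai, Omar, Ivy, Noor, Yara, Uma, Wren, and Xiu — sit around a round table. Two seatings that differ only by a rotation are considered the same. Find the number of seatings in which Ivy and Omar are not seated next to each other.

30240

Without the restriction there are (8)! = 40320 seatings.
Seatings with Ivy beside Omar: treat them as a block with 2 internal orders, giving 2 × (7)! = 10080.
Subtracting, 40320 − 10080 = 30240.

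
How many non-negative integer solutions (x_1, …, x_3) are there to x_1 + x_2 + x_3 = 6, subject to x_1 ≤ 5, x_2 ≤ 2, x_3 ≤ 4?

Without the upper bounds there are C(8,2) = 28 ways to split 6 among 3 variables.
Subtract solutions that violate a single cap (substitute x_i' = x_i − (cap_i+1)): x_1 ≥ 6 gives C(2,2) = 1; x_2 ≥ 3 gives C(5,2) = 10; x_3 ≥ 5 gives C(3,2) = 3. Together 14.
No two caps can be exceeded simultaneously, so the pair terms are all 0.
By inclusion–exclusion the count is 28 − 14 + 0 = 14.

14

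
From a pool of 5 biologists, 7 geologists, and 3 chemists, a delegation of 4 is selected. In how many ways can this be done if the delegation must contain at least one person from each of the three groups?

With no constraint there are C(15,4) = 1365 possible selections.
Selections missing a whole group: no biologists → C(10,4) = 210; no geologists → C(8,4) = 70; no chemists → C(12,4) = 495.
Add back selections omitting two groups (i.e. drawn from a single group): C(5,4) + C(7,4) + C(3,4) = 40.
By inclusion–exclusion: 1365 − 775 + 40 = 630.

630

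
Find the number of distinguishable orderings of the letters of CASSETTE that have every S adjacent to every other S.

Treat the 2 copies of S as a single block. The multiset to arrange is then {SS, A, C, E, E, T, T}, 7 items in all.
That gives (7)!/(2!·2!) = 1260 arrangements.

1260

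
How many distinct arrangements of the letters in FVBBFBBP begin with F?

Fix F in the first position and arrange the remaining 7 letters.
Those 7 letters have B appearing 4 times, giving (7)!/(4!) = 210.

210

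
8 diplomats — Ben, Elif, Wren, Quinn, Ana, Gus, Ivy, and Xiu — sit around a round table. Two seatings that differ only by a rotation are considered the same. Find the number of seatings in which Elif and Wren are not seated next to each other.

3600

All circular seatings of 8 people number (7)! = 5040.
Seatings with Elif beside Wren: treat them as a block with 2 internal orders, giving 2 × (6)! = 1440.
Subtracting, 5040 − 1440 = 3600.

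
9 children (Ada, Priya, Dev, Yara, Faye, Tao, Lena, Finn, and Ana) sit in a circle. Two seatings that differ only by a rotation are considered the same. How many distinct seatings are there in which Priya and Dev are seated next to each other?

Glue Priya and Dev into a block (2 internal orders). Seating 8 units around a circle gives (7)! arrangements.
So 2 × (7)! = 2 × 5040 = 10080.

10080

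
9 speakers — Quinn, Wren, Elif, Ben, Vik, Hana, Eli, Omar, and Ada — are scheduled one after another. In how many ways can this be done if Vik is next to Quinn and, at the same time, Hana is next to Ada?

20160

Treat {Vik,Quinn} as one block (2 orders) and {Hana,Ada} as another (2 orders).
That leaves 7 units to arrange: 2 × 2 × 7! = 4 × 5040 = 20160.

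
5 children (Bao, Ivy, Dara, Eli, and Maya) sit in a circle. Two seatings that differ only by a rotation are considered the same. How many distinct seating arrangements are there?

24

Around a circle, 5 distinct people have 5!/5 = (4)! = 24 rotationally distinct seatings.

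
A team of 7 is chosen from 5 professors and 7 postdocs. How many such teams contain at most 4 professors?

771

Split by how many professors are chosen (0 through 4).
Sum: C(5,0)·C(7,7) + C(5,1)·C(7,6) + C(5,2)·C(7,5) + C(5,3)·C(7,4) + C(5,4)·C(7,3) = 1 + 35 + 210 + 350 + 175 = 771.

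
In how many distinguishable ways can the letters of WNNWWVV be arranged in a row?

210

The 7 letters of WNNWWVV have repeats: N appearing twice, V appearing twice, and W appearing 3 times.
The number of distinct arrangements is 7!/(3!·2!·2!) = 5040/24 = 210.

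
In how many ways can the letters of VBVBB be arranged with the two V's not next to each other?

6

Total arrangements of VBVBB: 5!/(3!·2!) = 10.
Arrangements with the V's together: treat VV as one letter, giving (4)!/(3!) = 4.
Subtracting, 10 − 4 = 6 arrangements keep the V's apart.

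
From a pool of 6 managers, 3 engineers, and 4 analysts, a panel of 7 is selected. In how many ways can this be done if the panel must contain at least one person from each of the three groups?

1559

Total 7-person selections from all 13: C(13,7) = 1716.
Subtract selections that omit an entire group: no managers → C(7,7) = 1; no engineers → C(10,7) = 120; no analysts → C(9,7) = 36.
Add back selections omitting two groups (i.e. drawn from a single group): C(6,7) + C(3,7) + C(4,7) = 0.
By inclusion–exclusion: 1716 − 157 + 0 = 1559.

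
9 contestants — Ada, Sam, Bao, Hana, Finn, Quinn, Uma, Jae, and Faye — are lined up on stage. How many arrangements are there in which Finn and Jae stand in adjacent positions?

Place the 7 others and the Finn-Jae pair as 8 objects in a line; the pair has 2 internal arrangements.
So the count is 2·(8)! = 80640.

80640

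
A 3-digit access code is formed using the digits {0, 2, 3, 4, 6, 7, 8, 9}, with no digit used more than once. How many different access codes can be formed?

336

This is a permutation of 3 out of 8: P(8,3) = 8!/5!.
8 × 7 × 6 = 336.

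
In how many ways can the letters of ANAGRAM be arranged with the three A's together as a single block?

Treat the 3 copies of A as a single block. The multiset to arrange is then {AAA, G, M, N, R}, 5 items in all.
All 5 items are distinct, so there are (5)! = 120 arrangements.

120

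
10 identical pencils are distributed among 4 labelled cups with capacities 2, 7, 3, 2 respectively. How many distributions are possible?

By stars and bars, unrestricted non-negative solutions to x_1+…+x_4 = 10 number C(10+3,3) = 286.
Subtract solutions that violate a single cap (substitute x_i' = x_i − (cap_i+1)): x_1 ≥ 3 gives C(10,3) = 120; x_2 ≥ 8 gives C(5,3) = 10; x_3 ≥ 4 gives C(9,3) = 84; x_4 ≥ 3 gives C(10,3) = 120. Together 334.
Add back pairs where two caps are both exceeded: 0 + 20 + 35 + 0 + 0 + 20 = 75.
Subtract triples: 0 + 0 + 1 + 0 = 1.
By inclusion–exclusion the count is 286 − 334 + 75 − 1 = 26.

26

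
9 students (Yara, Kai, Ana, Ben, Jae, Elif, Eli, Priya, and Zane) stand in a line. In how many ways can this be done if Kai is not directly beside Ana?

282240

Of the 9! = 362880 arrangements, those with Kai and Ana adjacent number 2 × 8! = 80640 (treat the pair as a block with 2 internal orders).
Complementary counting: 362880 − 80640 = 282240.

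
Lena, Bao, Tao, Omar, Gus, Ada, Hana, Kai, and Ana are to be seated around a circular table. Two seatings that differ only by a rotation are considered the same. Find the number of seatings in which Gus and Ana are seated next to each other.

Treat {Gus, Ana} as one unit (2 internal orders) and seat the resulting 8 units around the table: (7)! circular arrangements.
So 2 × (7)! = 2 × 5040 = 10080.

10080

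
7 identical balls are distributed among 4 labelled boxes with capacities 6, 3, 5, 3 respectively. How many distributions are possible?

By stars and bars, unrestricted non-negative solutions to x_1+…+x_4 = 7 number C(7+3,3) = 120.
Subtract solutions that violate a single cap (substitute x_i' = x_i − (cap_i+1)): x_1 ≥ 7 gives C(3,3) = 1; x_2 ≥ 4 gives C(6,3) = 20; x_3 ≥ 6 gives C(4,3) = 4; x_4 ≥ 4 gives C(6,3) = 20. Together 45.
No two caps can be exceeded simultaneously, so the pair terms are all 0.
By inclusion–exclusion the count is 120 − 45 + 0 = 75.

75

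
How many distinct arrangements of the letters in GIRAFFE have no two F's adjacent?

There are 7!/(2!) = 2520 arrangements of GIRAFFE in total.
Arrangements with the F's together: treat FF as one letter, giving (6)! = 720.
Hence 2520 − 720 = 1800.

1800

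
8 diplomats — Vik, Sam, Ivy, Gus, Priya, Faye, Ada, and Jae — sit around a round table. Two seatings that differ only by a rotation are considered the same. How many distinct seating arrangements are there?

Fix one person's seat to break rotational symmetry; the remaining 7 people can be arranged in (7)! = 5040 ways.

5040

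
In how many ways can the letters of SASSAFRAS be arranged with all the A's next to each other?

Treat the 3 copies of A as a single block. The multiset to arrange is then {AAA, F, R, S, S, S, S}, 7 items in all.
That gives (7)!/(4!) = 210 arrangements.

210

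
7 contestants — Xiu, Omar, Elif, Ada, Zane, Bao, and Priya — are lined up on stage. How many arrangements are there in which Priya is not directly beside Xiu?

3600

Of the 7! = 5040 arrangements, those with Priya and Xiu adjacent number 2 × 6! = 1440 (treat the pair as a block with 2 internal orders).
Complementary counting: 5040 − 1440 = 3600.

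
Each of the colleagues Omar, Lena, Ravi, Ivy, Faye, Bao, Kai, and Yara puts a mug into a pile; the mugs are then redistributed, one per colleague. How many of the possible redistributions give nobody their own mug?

14833

Let Aᵢ be the assignments in which colleague i gets their own mug. We want the size of the complement of A₁∪…∪A_8.
By inclusion–exclusion this is Σ_{j=0}^{8} (−1)^j C(8,j)·(8−j)!.
Computing: 40320 − 40320 + 20160 − 6720 + 1680 − 336 + 56 − 8 + 1 = 14833.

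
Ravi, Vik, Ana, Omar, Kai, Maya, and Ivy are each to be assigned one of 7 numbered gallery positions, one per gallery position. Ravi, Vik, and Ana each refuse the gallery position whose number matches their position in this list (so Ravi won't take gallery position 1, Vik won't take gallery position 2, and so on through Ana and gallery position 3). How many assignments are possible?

Let Aᵢ (for i ∈ {1, 2, 3}) be the placements that put person i in their forbidden gallery position. Any j of these fix j positions, leaving (7−j)! ways to fill the rest, and there are C(3,j) ways to pick which j.
By inclusion–exclusion, the number of valid placements is Σ_{j=0}^{3} (−1)^j C(3,j)·(7−j)!.
Computing: 5040 − 2160 + 360 − 24 = 3216.

3216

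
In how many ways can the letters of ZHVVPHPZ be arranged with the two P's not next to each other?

Total arrangements of ZHVVPHPZ: 8!/(2!·2!·2!·2!) = 2520.
Arrangements with the P's together: treat PP as one letter, giving (7)!/(2!·2!·2!) = 630.
Subtracting, 2520 − 630 = 1890 arrangements keep the P's apart.

1890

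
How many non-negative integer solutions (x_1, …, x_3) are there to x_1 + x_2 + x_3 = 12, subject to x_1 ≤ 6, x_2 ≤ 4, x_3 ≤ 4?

Ignoring the caps, the number of non-negative solutions to x_1+…+x_3 = 12 is C(14,2) = 91.
Subtract solutions that violate a single cap (substitute x_i' = x_i − (cap_i+1)): x_1 ≥ 7 gives C(7,2) = 21; x_2 ≥ 5 gives C(9,2) = 36; x_3 ≥ 5 gives C(9,2) = 36. Together 93.
Add back pairs where two caps are both exceeded: 1 + 1 + 6 = 8.
By inclusion–exclusion the count is 91 − 93 + 8 = 6.

6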